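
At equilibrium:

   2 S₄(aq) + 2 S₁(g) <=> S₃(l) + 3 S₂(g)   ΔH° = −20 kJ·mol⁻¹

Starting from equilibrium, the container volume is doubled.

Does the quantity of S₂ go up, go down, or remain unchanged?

Gas moles: reactants 2, products 3 (Δn_gas = +1). Expansion shifts the system toward the side with more moles of gas — to the right.
The net shift is to the right. S₂ is a product, so its amount increases.

increases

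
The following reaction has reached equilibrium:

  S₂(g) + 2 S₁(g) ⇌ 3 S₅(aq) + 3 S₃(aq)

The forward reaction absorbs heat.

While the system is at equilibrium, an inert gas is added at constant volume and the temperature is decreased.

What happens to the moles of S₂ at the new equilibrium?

increases

At constant volume, adding an inert gas leaves every reacting species' partial pressure unchanged, so Q is unchanged — no shift from this change.
The forward reaction is endothermic. Lowering T favours the exothermic direction — shift to the left.
The net shift is to the left. S₂ is a reactant, so its amount increases.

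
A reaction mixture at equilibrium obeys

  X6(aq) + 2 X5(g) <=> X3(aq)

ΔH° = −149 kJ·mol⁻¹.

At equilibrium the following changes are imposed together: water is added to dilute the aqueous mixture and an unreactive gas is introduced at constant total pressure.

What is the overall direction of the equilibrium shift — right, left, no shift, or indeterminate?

left

Dilution scales every aqueous concentration by the same factor. Δn_aq = 1 − 1 = 0, so Q is unchanged — no shift.
Adding inert gas at constant total pressure expands the volume and lowers every reacting partial pressure. With Δn_gas = 0 − 2 = -2, Q moves away from K toward the side with fewer gas moles, so the system shifts toward the side with more gas moles — to the left.
Only the nonzero effect(s) matter; the net shift is to the left.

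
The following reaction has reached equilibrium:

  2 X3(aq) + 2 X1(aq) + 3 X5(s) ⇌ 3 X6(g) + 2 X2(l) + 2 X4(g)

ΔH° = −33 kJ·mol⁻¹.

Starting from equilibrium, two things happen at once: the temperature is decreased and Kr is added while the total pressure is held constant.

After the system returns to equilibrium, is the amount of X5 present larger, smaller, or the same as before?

decreases

The forward reaction is exothermic. Lowering T favours the exothermic direction — shift to the right.
Adding inert gas at constant total pressure expands the volume and lowers every reacting partial pressure. With Δn_gas = 5 − 0 = +5, Q moves away from K toward the side with fewer gas moles, so the system shifts toward the side with more gas moles — to the right.
The net shift is to the right. X5 is a reactant, so its amount decreases.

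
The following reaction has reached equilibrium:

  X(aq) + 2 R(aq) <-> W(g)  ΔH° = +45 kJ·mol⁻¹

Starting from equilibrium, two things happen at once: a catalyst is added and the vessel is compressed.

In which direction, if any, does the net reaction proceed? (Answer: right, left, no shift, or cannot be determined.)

A catalyst speeds both forward and reverse rates equally; it changes neither Q nor K — no shift from this change.
Gas moles: reactants 0, products 1 (Δn_gas = +1). Compression shifts the system toward the side with fewer moles of gas — to the left.
Only the nonzero effect(s) matter; the net shift is to the left.

left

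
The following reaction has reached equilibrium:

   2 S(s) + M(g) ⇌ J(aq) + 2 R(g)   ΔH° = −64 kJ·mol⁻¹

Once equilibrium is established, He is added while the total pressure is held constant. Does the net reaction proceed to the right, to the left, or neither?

right

Adding inert gas at constant total pressure expands the volume and lowers every reacting partial pressure. With Δn_gas = 2 − 1 = +1, Q moves away from K toward the side with fewer gas moles, so the system shifts toward the side with more gas moles — to the right.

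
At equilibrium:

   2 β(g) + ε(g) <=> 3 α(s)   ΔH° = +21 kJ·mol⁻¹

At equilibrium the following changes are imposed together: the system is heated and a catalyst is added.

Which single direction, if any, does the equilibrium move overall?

right

The forward reaction is endothermic. Raising T favours the endothermic direction — shift to the right.
A catalyst speeds both forward and reverse rates equally; it changes neither Q nor K — no shift from this change.
Only the nonzero effect(s) matter; the net shift is to the right.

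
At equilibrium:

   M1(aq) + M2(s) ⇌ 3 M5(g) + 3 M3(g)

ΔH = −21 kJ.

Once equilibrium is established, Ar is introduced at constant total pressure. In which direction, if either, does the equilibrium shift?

Adding inert gas at constant total pressure expands the volume and lowers every reacting partial pressure. With Δn_gas = 6 − 0 = +6, Q moves away from K toward the side with fewer gas moles, so the system shifts toward the side with more gas moles — to the right.

right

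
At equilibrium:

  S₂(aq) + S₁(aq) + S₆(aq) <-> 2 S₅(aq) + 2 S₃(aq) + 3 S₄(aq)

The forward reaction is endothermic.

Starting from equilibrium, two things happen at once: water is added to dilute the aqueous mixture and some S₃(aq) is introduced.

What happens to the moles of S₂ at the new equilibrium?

cannot be determined

Dilution lowers every aqueous concentration by the same factor. Δn_aq = 7 − 3 = +4, so the system shifts toward the side with more dissolved moles — to the right.
Adding S₃ (aq), a product, drives the reaction to the left.
The two effects oppose each other, so the net shift — and hence the change in S₂ — cannot be determined from the given information.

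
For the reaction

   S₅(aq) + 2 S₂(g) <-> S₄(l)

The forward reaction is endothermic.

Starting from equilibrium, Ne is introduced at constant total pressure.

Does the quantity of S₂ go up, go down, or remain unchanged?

Adding inert gas at constant total pressure expands the volume and lowers every reacting partial pressure. With Δn_gas = 0 − 2 = -2, Q moves away from K toward the side with fewer gas moles, so the system shifts toward the side with more gas moles — to the left.
The net shift is to the left. S₂ is a reactant, so its amount increases.

increases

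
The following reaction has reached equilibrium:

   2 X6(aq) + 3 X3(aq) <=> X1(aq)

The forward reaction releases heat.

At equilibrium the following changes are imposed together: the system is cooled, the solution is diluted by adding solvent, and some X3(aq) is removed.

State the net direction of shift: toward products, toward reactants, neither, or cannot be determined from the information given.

The forward reaction is exothermic. Lowering T favours the exothermic direction — shift to the right.
Dilution lowers every aqueous concentration by the same factor. Δn_aq = 1 − 5 = -4, so the system shifts toward the side with more dissolved moles — to the left.
Removing X3 (aq), a reactant, drives the reaction to the left.
The individual effects push in opposite directions; without quantitative information the net direction cannot be determined.

cannot be determined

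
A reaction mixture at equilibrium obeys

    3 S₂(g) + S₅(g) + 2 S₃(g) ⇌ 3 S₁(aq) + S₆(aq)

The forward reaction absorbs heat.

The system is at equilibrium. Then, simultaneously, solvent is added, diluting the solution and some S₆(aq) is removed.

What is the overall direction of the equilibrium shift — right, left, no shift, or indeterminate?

right

Dilution lowers every aqueous concentration by the same factor. Δn_aq = 4 − 0 = +4, so the system shifts toward the side with more dissolved moles — to the right.
Removing S₆ (aq), a product, drives the reaction to the right.
All effects act in the same direction — net shift to the right.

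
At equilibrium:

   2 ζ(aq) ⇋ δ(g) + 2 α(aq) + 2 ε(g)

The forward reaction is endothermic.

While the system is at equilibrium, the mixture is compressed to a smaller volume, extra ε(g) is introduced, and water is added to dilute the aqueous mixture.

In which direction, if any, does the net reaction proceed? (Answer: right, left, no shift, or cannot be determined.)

left

Gas moles: reactants 0, products 3 (Δn_gas = +3). Compression shifts the system toward the side with fewer moles of gas — to the left.
Adding ε (g), a product, drives the reaction to the left.
Dilution scales every aqueous concentration by the same factor. Δn_aq = 2 − 2 = 0, so Q is unchanged — no shift.
Only the nonzero effect(s) matter; the net shift is to the left.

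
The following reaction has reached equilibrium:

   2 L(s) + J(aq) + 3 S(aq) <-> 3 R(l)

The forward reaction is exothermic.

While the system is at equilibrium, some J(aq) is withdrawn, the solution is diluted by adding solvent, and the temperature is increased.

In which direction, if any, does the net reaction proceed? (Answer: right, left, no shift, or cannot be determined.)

left

Removing J (aq), a reactant, drives the reaction to the left.
Dilution lowers every aqueous concentration by the same factor. Δn_aq = 0 − 4 = -4, so the system shifts toward the side with more dissolved moles — to the left.
The forward reaction is exothermic. Raising T favours the endothermic direction — shift to the left.
All effects act in the same direction — net shift to the left.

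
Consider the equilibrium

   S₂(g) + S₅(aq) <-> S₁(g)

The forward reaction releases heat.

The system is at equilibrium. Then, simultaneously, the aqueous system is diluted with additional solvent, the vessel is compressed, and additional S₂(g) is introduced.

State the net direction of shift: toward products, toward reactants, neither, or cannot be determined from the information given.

Dilution lowers every aqueous concentration by the same factor. Δn_aq = 0 − 1 = -1, so the system shifts toward the side with more dissolved moles — to the left.
Gas moles: reactants 1, products 1. Δn_gas = 0, so a volume change leaves Q equal to K — no shift from this change.
Adding S₂ (g), a reactant, drives the reaction to the right.
The individual effects push in opposite directions; without quantitative information the net direction cannot be determined.

cannot be determined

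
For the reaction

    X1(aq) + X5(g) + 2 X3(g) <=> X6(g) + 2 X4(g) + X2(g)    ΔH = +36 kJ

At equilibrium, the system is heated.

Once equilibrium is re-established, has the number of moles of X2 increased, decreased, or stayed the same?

The forward reaction is endothermic. Raising T favours the endothermic direction — shift to the right.
The net shift is to the right. X2 is a product, so its amount increases.

increases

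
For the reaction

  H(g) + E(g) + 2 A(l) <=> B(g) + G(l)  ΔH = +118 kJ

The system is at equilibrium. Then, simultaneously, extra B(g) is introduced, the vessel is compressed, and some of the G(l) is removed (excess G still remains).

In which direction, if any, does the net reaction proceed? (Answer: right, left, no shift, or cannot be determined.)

Adding B (g), a product, drives the reaction to the left.
Gas moles: reactants 2, products 1 (Δn_gas = -1). Compression shifts the system toward the side with fewer moles of gas — to the right.
G is a pure liquid; its activity is 1 regardless of amount, so Q is unaffected — no shift from this change.
The individual effects push in opposite directions; without quantitative information the net direction cannot be determined.

cannot be determined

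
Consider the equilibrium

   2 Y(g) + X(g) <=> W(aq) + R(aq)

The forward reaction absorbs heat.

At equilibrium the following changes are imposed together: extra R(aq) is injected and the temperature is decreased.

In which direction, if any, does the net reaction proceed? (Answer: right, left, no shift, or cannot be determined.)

Adding R (aq), a product, drives the reaction to the left.
The forward reaction is endothermic. Lowering T favours the exothermic direction — shift to the left.
All effects act in the same direction — net shift to the left.

left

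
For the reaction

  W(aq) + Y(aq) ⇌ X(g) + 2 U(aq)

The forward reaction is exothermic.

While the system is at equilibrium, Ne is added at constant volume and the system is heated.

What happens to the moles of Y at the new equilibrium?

At constant volume, adding an inert gas leaves every reacting species' partial pressure unchanged, so Q is unchanged — no shift from this change.
The forward reaction is exothermic. Raising T favours the endothermic direction — shift to the left.
The net shift is to the left. Y is a reactant, so its amount increases.

increases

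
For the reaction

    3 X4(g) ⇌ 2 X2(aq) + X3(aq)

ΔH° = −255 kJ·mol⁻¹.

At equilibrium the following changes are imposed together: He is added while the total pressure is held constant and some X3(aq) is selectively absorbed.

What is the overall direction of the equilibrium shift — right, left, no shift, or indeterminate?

cannot be determined

Adding inert gas at constant total pressure expands the volume and lowers every reacting partial pressure. With Δn_gas = 0 − 3 = -3, Q moves away from K toward the side with fewer gas moles, so the system shifts toward the side with more gas moles — to the left.
Removing X3 (aq), a product, drives the reaction to the right.
The individual effects push in opposite directions; without quantitative information the net direction cannot be determined.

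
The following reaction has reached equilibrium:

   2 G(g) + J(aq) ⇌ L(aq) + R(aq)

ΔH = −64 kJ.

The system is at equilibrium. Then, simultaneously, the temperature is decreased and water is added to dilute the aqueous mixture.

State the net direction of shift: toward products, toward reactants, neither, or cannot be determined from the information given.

The forward reaction is exothermic. Lowering T favours the exothermic direction — shift to the right.
Dilution lowers every aqueous concentration by the same factor. Δn_aq = 2 − 1 = +1, so the system shifts toward the side with more dissolved moles — to the right.
All effects act in the same direction — net shift to the right.

right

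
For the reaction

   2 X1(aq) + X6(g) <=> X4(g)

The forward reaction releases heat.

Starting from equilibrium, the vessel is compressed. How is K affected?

The equilibrium constant depends only on temperature. This perturbation changes neither the position of equilibrium nor K.

unchanged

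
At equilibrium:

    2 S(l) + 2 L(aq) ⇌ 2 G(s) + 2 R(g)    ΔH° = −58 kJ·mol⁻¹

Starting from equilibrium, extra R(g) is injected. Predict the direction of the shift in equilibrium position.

Adding R (g), a product, drives the reaction to the left.

left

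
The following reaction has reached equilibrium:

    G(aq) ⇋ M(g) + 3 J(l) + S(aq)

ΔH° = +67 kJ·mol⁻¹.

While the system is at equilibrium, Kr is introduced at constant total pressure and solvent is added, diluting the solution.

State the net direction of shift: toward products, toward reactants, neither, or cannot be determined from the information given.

Adding inert gas at constant total pressure expands the volume and lowers every reacting partial pressure. With Δn_gas = 1 − 0 = +1, Q moves away from K toward the side with fewer gas moles, so the system shifts toward the side with more gas moles — to the right.
Dilution scales every aqueous concentration by the same factor. Δn_aq = 1 − 1 = 0, so Q is unchanged — no shift.
Only the nonzero effect(s) matter; the net shift is to the right.

right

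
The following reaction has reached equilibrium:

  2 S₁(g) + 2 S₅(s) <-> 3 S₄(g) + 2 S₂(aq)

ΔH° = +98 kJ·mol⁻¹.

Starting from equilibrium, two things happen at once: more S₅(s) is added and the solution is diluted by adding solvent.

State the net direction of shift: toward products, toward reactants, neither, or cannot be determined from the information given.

right

S₅ is a pure solid; its activity is 1 regardless of amount, so Q is unaffected — no shift from this change.
Dilution lowers every aqueous concentration by the same factor. Δn_aq = 2 − 0 = +2, so the system shifts toward the side with more dissolved moles — to the right.
Only the nonzero effect(s) matter; the net shift is to the right.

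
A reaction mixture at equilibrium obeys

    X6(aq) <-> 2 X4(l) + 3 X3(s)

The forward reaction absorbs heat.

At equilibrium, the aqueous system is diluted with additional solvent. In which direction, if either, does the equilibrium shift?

Dilution lowers every aqueous concentration by the same factor. Δn_aq = 0 − 1 = -1, so the system shifts toward the side with more dissolved moles — to the left.

left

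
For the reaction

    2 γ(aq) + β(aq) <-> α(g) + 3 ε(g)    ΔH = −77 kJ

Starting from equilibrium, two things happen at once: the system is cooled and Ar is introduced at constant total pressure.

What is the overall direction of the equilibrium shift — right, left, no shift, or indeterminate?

The forward reaction is exothermic. Lowering T favours the exothermic direction — shift to the right.
Adding inert gas at constant total pressure expands the volume and lowers every reacting partial pressure. With Δn_gas = 4 − 0 = +4, Q moves away from K toward the side with fewer gas moles, so the system shifts toward the side with more gas moles — to the right.
All effects act in the same direction — net shift to the right.

right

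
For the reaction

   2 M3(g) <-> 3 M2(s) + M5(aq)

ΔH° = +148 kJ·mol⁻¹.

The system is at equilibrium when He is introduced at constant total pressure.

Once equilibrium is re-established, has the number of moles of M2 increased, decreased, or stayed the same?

decreases

Adding inert gas at constant total pressure expands the volume and lowers every reacting partial pressure. With Δn_gas = 0 − 2 = -2, Q moves away from K toward the side with fewer gas moles, so the system shifts toward the side with more gas moles — to the left.
The net shift is to the left. M2 is a product, so its amount decreases.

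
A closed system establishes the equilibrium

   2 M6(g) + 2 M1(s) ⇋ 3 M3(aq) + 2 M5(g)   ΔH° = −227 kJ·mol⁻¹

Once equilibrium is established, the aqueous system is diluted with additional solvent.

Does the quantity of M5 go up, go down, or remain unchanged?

Dilution lowers every aqueous concentration by the same factor. Δn_aq = 3 − 0 = +3, so the system shifts toward the side with more dissolved moles — to the right.
The net shift is to the right. M5 is a product, so its amount increases.

increases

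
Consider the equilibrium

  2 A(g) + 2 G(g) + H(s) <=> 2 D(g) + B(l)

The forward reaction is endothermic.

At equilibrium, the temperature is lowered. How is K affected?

K depends on temperature via the van 't Hoff relation. The forward reaction is endothermic, so lowering T decreases K.

decreases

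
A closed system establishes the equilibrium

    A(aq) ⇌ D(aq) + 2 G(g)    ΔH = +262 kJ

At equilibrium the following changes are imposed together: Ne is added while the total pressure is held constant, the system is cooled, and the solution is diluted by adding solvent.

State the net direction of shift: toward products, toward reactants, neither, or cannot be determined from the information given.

Adding inert gas at constant total pressure expands the volume and lowers every reacting partial pressure. With Δn_gas = 2 − 0 = +2, Q moves away from K toward the side with fewer gas moles, so the system shifts toward the side with more gas moles — to the right.
The forward reaction is endothermic. Lowering T favours the exothermic direction — shift to the left.
Dilution scales every aqueous concentration by the same factor. Δn_aq = 1 − 1 = 0, so Q is unchanged — no shift.
The individual effects push in opposite directions; without quantitative information the net direction cannot be determined.

cannot be determined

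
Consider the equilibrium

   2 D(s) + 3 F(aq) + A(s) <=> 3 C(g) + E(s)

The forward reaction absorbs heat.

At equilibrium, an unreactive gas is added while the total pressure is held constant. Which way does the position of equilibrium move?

right

Adding inert gas at constant total pressure expands the volume and lowers every reacting partial pressure. With Δn_gas = 3 − 0 = +3, Q moves away from K toward the side with fewer gas moles, so the system shifts toward the side with more gas moles — to the right.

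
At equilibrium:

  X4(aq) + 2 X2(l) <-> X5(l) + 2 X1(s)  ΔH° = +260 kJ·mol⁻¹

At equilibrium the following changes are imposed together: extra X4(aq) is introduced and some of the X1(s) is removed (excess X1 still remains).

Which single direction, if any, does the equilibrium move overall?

Adding X4 (aq), a reactant, drives the reaction to the right.
X1 is a pure solid; its activity is 1 regardless of amount, so Q is unaffected — no shift from this change.
Only the nonzero effect(s) matter; the net shift is to the right.

right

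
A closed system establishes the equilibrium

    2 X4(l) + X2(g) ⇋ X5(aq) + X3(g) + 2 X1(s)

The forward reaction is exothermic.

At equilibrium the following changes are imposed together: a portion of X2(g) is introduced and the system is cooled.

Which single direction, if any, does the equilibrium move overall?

right

Adding X2 (g), a reactant, drives the reaction to the right.
The forward reaction is exothermic. Lowering T favours the exothermic direction — shift to the right.
All effects act in the same direction — net shift to the right.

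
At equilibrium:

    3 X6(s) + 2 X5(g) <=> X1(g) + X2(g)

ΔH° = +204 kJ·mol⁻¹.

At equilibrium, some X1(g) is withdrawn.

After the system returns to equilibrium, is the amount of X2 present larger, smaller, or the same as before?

Removing X1 (g), a product, drives the reaction to the right.
The net shift is to the right. X2 is a product, so its amount increases.

increases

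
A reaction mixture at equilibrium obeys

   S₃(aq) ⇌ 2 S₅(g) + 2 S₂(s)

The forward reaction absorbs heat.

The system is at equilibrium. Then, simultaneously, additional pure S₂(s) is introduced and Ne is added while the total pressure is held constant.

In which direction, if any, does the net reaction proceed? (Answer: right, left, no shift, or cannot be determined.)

S₂ is a pure solid; its activity is 1 regardless of amount, so Q is unaffected — no shift from this change.
Adding inert gas at constant total pressure expands the volume and lowers every reacting partial pressure. With Δn_gas = 2 − 0 = +2, Q moves away from K toward the side with fewer gas moles, so the system shifts toward the side with more gas moles — to the right.
Only the nonzero effect(s) matter; the net shift is to the right.

right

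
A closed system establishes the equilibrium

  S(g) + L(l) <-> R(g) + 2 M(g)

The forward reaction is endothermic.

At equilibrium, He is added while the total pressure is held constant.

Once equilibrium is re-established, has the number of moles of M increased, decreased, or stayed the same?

increases

Adding inert gas at constant total pressure expands the volume and lowers every reacting partial pressure. With Δn_gas = 3 − 1 = +2, Q moves away from K toward the side with fewer gas moles, so the system shifts toward the side with more gas moles — to the right.
The net shift is to the right. M is a product, so its amount increases.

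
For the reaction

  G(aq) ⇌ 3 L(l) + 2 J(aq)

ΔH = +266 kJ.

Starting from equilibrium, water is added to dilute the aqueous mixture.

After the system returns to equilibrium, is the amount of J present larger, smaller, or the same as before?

Dilution lowers every aqueous concentration by the same factor. Δn_aq = 2 − 1 = +1, so the system shifts toward the side with more dissolved moles — to the right.
The net shift is to the right. J is a product, so its amount increases.

increases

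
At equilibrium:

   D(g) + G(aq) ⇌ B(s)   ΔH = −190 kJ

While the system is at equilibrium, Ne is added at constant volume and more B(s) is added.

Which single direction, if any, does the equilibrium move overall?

At constant volume, adding an inert gas leaves every reacting species' partial pressure unchanged, so Q is unchanged — no shift from this change.
B is a pure solid; its activity is 1 regardless of amount, so Q is unaffected — no shift from this change.
None of the changes alters Q relative to K, so there is no net shift.

no shift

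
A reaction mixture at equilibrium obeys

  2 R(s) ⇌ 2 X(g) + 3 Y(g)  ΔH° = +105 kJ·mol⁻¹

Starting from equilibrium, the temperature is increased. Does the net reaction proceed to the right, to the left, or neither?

The forward reaction is endothermic. Raising T favours the endothermic direction — shift to the right.

right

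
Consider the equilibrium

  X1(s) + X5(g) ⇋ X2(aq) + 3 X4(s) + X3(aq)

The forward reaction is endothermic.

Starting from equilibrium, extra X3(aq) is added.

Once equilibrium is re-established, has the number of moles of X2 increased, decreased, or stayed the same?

decreases

Adding X3 (aq), a product, drives the reaction to the left.
The net shift is to the left. X2 is a product, so its amount decreases.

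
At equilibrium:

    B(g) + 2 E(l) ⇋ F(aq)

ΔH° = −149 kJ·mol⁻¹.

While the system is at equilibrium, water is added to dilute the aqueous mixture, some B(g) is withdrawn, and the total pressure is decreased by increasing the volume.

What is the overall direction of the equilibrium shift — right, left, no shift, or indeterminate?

Dilution lowers every aqueous concentration by the same factor. Δn_aq = 1 − 0 = +1, so the system shifts toward the side with more dissolved moles — to the right.
Removing B (g), a reactant, drives the reaction to the left.
Gas moles: reactants 1, products 0 (Δn_gas = -1). Expansion shifts the system toward the side with more moles of gas — to the left.
The individual effects push in opposite directions; without quantitative information the net direction cannot be determined.

cannot be determined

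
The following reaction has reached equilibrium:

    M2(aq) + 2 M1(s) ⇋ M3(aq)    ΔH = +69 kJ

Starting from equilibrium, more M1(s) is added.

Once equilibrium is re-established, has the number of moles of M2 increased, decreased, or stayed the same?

unchanged

M1 is a pure solid; its activity is 1 regardless of amount, so Q is unaffected — no shift from this change.
No net shift occurs, so the amount of M2 is unchanged.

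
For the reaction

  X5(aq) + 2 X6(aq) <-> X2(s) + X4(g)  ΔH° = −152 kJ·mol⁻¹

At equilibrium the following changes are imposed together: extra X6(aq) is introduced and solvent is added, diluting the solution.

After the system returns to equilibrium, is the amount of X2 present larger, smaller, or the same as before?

cannot be determined

Adding X6 (aq), a reactant, drives the reaction to the right.
Dilution lowers every aqueous concentration by the same factor. Δn_aq = 0 − 3 = -3, so the system shifts toward the side with more dissolved moles — to the left.
The two effects oppose each other, so the net shift — and hence the change in X2 — cannot be determined from the given information.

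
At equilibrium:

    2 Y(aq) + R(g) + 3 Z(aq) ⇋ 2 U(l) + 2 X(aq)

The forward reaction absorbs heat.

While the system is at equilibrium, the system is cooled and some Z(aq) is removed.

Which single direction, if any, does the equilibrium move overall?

The forward reaction is endothermic. Lowering T favours the exothermic direction — shift to the left.
Removing Z (aq), a reactant, drives the reaction to the left.
All effects act in the same direction — net shift to the left.

left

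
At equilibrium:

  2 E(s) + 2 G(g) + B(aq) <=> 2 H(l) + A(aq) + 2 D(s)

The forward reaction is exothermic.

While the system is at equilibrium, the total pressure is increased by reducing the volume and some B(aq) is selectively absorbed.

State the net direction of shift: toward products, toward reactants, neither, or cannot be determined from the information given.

Gas moles: reactants 2, products 0 (Δn_gas = -2). Compression shifts the system toward the side with fewer moles of gas — to the right.
Removing B (aq), a reactant, drives the reaction to the left.
The individual effects push in opposite directions; without quantitative information the net direction cannot be determined.

cannot be determined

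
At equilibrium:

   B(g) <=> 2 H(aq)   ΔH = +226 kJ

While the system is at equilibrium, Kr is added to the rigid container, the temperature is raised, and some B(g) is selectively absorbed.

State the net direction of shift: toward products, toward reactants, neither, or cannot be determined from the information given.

At constant volume, adding an inert gas leaves every reacting species' partial pressure unchanged, so Q is unchanged — no shift from this change.
The forward reaction is endothermic. Raising T favours the endothermic direction — shift to the right.
Removing B (g), a reactant, drives the reaction to the left.
The individual effects push in opposite directions; without quantitative information the net direction cannot be determined.

cannot be determined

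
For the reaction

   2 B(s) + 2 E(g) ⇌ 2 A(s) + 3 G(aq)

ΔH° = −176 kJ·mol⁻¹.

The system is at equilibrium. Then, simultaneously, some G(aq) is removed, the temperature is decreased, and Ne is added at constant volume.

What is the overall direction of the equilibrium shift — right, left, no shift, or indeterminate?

Removing G (aq), a product, drives the reaction to the right.
The forward reaction is exothermic. Lowering T favours the exothermic direction — shift to the right.
At constant volume, adding an inert gas leaves every reacting species' partial pressure unchanged, so Q is unchanged — no shift from this change.
Only the nonzero effect(s) matter; the net shift is to the right.

right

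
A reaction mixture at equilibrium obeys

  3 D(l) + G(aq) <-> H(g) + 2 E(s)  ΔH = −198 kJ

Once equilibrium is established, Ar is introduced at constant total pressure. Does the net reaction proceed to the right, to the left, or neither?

right

Adding inert gas at constant total pressure expands the volume and lowers every reacting partial pressure. With Δn_gas = 1 − 0 = +1, Q moves away from K toward the side with fewer gas moles, so the system shifts toward the side with more gas moles — to the right.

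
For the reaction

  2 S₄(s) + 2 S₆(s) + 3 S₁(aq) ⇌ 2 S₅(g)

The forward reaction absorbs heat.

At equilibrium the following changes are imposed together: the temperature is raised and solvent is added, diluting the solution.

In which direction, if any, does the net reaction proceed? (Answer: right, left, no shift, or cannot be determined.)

cannot be determined

The forward reaction is endothermic. Raising T favours the endothermic direction — shift to the right.
Dilution lowers every aqueous concentration by the same factor. Δn_aq = 0 − 3 = -3, so the system shifts toward the side with more dissolved moles — to the left.
The individual effects push in opposite directions; without quantitative information the net direction cannot be determined.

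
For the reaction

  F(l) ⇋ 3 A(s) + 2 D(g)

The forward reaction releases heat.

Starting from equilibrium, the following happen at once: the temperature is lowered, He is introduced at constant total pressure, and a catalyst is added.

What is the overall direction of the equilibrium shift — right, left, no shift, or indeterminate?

The forward reaction is exothermic. Lowering T favours the exothermic direction — shift to the right.
Adding inert gas at constant total pressure expands the volume and lowers every reacting partial pressure. With Δn_gas = 2 − 0 = +2, Q moves away from K toward the side with fewer gas moles, so the system shifts toward the side with more gas moles — to the right.
A catalyst speeds both forward and reverse rates equally; it changes neither Q nor K — no shift from this change.
Only the nonzero effect(s) matter; the net shift is to the right.

right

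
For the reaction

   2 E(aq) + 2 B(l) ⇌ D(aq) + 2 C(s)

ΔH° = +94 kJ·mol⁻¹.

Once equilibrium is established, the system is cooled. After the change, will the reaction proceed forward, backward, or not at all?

left

The forward reaction is endothermic. Lowering T favours the exothermic direction — shift to the left.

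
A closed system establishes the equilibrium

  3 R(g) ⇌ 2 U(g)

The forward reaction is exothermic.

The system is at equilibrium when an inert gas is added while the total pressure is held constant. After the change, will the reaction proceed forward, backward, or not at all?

left

Adding inert gas at constant total pressure expands the volume and lowers every reacting partial pressure. With Δn_gas = 2 − 3 = -1, Q moves away from K toward the side with fewer gas moles, so the system shifts toward the side with more gas moles — to the left.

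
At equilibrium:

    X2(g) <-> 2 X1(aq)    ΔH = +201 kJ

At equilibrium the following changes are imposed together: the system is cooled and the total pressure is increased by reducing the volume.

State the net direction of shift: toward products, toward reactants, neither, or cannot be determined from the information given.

The forward reaction is endothermic. Lowering T favours the exothermic direction — shift to the left.
Gas moles: reactants 1, products 0 (Δn_gas = -1). Compression shifts the system toward the side with fewer moles of gas — to the right.
The individual effects push in opposite directions; without quantitative information the net direction cannot be determined.

cannot be determined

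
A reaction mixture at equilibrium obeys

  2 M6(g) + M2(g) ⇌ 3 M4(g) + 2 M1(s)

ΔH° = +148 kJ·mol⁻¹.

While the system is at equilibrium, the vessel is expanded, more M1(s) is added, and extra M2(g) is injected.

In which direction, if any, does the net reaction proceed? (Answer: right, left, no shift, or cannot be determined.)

right

Gas moles: reactants 3, products 3. Δn_gas = 0, so a volume change leaves Q equal to K — no shift from this change.
M1 is a pure solid; its activity is 1 regardless of amount, so Q is unaffected — no shift from this change.
Adding M2 (g), a reactant, drives the reaction to the right.
Only the nonzero effect(s) matter; the net shift is to the right.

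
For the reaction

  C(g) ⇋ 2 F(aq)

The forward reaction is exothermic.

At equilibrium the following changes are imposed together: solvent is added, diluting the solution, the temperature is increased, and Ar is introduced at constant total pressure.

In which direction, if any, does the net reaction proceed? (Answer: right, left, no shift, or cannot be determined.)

Dilution lowers every aqueous concentration by the same factor. Δn_aq = 2 − 0 = +2, so the system shifts toward the side with more dissolved moles — to the right.
The forward reaction is exothermic. Raising T favours the endothermic direction — shift to the left.
Adding inert gas at constant total pressure expands the volume and lowers every reacting partial pressure. With Δn_gas = 0 − 1 = -1, Q moves away from K toward the side with fewer gas moles, so the system shifts toward the side with more gas moles — to the left.
The individual effects push in opposite directions; without quantitative information the net direction cannot be determined.

cannot be determined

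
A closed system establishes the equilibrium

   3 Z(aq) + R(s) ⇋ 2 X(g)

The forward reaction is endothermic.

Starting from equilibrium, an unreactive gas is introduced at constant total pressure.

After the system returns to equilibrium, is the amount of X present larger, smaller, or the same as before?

Adding inert gas at constant total pressure expands the volume and lowers every reacting partial pressure. With Δn_gas = 2 − 0 = +2, Q moves away from K toward the side with fewer gas moles, so the system shifts toward the side with more gas moles — to the right.
The net shift is to the right. X is a product, so its amount increases.

increases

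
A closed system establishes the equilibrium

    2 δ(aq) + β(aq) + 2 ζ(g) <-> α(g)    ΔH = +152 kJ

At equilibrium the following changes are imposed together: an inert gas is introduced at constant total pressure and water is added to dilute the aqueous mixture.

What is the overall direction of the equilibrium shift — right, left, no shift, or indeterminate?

Adding inert gas at constant total pressure expands the volume and lowers every reacting partial pressure. With Δn_gas = 1 − 2 = -1, Q moves away from K toward the side with fewer gas moles, so the system shifts toward the side with more gas moles — to the left.
Dilution lowers every aqueous concentration by the same factor. Δn_aq = 0 − 3 = -3, so the system shifts toward the side with more dissolved moles — to the left.
All effects act in the same direction — net shift to the left.

left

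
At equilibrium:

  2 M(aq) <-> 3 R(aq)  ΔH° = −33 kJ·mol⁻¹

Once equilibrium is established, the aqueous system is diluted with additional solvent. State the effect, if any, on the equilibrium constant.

The equilibrium constant depends only on temperature. This perturbation may move the position of equilibrium, but since T is unchanged, K itself is unchanged.

unchanged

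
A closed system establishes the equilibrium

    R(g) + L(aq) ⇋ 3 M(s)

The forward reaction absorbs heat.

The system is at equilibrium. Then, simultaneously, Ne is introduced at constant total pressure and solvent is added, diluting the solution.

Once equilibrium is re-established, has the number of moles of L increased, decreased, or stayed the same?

Adding inert gas at constant total pressure expands the volume and lowers every reacting partial pressure. With Δn_gas = 0 − 1 = -1, Q moves away from K toward the side with fewer gas moles, so the system shifts toward the side with more gas moles — to the left.
Dilution lowers every aqueous concentration by the same factor. Δn_aq = 0 − 1 = -1, so the system shifts toward the side with more dissolved moles — to the left.
The net shift is to the left. L is a reactant, so its amount increases.

increases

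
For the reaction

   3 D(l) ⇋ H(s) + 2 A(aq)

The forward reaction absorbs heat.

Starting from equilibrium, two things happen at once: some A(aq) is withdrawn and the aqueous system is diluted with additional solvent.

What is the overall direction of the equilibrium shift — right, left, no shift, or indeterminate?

right

Removing A (aq), a product, drives the reaction to the right.
Dilution lowers every aqueous concentration by the same factor. Δn_aq = 2 − 0 = +2, so the system shifts toward the side with more dissolved moles — to the right.
All effects act in the same direction — net shift to the right.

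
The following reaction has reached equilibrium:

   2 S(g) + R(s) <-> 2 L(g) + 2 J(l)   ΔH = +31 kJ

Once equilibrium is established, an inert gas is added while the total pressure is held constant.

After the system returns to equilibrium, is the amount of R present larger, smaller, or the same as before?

unchanged

Adding inert gas at constant total pressure expands the volume, scaling every reacting partial pressure by the same factor. Δn_gas = 2 − 2 = 0, so Q is unchanged — no shift.
No net shift occurs, so the amount of R is unchanged.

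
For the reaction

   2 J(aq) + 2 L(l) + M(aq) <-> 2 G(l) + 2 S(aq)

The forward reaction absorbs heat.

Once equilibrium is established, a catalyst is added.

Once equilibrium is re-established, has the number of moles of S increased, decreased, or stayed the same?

unchanged

A catalyst speeds both forward and reverse rates equally; it changes neither Q nor K — no shift from this change.
No net shift occurs, so the amount of S is unchanged.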